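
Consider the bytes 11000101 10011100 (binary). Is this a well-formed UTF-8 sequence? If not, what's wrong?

valid

Leading byte 0xC5 = 11000101 → 2-byte form.
Continuation bytes 0x9C=10011100 all match 10xxxxxx.
Decoded value 0x15C is ≥ 0x80 (shortest form) and not a surrogate.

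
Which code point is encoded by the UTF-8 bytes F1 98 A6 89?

Leading byte 0xF1 = 11110001 matches 11110xxx → 4-byte sequence.
Byte 1: 0xF1 = 11110001, payload 001 (3 bits).
Byte 2: 0x98 = 10011000 (10xxxxxx ✓), payload 011000.
Byte 3: 0xA6 = 10100110 (10xxxxxx ✓), payload 100110.
Byte 4: 0x89 = 10001001 (10xxxxxx ✓), payload 001001.
Concatenate: 001011000100110001001 = 0x58989 (21 bits → U+58989).

U+58989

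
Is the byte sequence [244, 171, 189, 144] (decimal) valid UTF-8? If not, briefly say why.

Leading byte 0xF4 = 11110100 → 4-byte form.
Payload = 0x12BF50, which exceeds U+10FFFF, the maximum Unicode code point. (Leading bytes F5–FF, or F4 followed by ≥ 0x90, are invalid.)

invalid (encodes a value above U+10FFFF)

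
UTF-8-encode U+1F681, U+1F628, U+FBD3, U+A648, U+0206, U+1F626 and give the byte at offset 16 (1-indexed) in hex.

1-indexed offset 16 is 0-indexed offset 15.
U+1F681 → 4-byte form F0 9F 9A 81 at offsets 0–3.
U+1F628 → 4-byte form F0 9F 98 A8 at offsets 4–7.
U+FBD3 → 3-byte form EF AF 93 at offsets 8–10.
U+A648 → 3-byte form EA 99 88 at offsets 11–13.
U+0206 → 2-byte form C8 86 at offsets 14–15.
Offset 15 falls in char 5's range; it's byte 2 of C8 86 = 0x86.

0x86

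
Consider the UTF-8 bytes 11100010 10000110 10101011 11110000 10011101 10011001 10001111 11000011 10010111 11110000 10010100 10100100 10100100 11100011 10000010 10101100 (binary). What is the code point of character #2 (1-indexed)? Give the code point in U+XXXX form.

U+1D64F

Offset 0: leading byte 0xE2 = 11100010 → 3-byte char #1 = E2 86 AB.
Offset 3: leading byte 0xF0 = 11110000 → 4-byte char #2 = F0 9D 99 8F.
Leading byte 0xF0 = 11110000 matches 11110xxx → 4-byte sequence.
Byte 1: 0xF0 = 11110000, payload 000 (3 bits).
Byte 2: 0x9D = 10011101 (10xxxxxx ✓), payload 011101.
Byte 3: 0x99 = 10011001 (10xxxxxx ✓), payload 011001.
Byte 4: 0x8F = 10001111 (10xxxxxx ✓), payload 001111.
Concatenate: 000011101011001001111 = 0x1D64F (21 bits → U+1D64F).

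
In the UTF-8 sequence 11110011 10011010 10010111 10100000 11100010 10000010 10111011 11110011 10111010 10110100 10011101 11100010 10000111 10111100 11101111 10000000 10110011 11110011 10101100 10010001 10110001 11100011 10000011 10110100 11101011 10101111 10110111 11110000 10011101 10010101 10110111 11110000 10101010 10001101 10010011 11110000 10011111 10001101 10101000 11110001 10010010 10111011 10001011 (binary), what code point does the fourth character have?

Offset 0: leading byte 0xF3 = 11110011 → 4-byte char #1 = F3 9A 97 A0.
Offset 4: leading byte 0xE2 = 11100010 → 3-byte char #2 = E2 82 BB.
Offset 7: leading byte 0xF3 = 11110011 → 4-byte char #3 = F3 BA B4 9D.
Offset 11: leading byte 0xE2 = 11100010 → 3-byte char #4 = E2 87 BC.
Leading byte 0xE2 = 11100010 matches 1110xxxx → 3-byte sequence.
Byte 1: 0xE2 = 11100010, payload 0010 (4 bits).
Byte 2: 0x87 = 10000111 (10xxxxxx ✓), payload 000111.
Byte 3: 0xBC = 10111100 (10xxxxxx ✓), payload 111100.
Concatenate: 0010000111111100 = 0x21FC (16 bits → U+21FC).

U+21FC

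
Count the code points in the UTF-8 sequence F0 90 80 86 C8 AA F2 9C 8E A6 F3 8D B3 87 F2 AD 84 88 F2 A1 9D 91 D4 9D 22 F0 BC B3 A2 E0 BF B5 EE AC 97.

11

Byte at offset 0: 0xF0 = 11110000 → 4-byte char (#1). Advance 4.
Byte at offset 4: 0xC8 = 11001000 → 2-byte char (#2). Advance 2.
Byte at offset 6: 0xF2 = 11110010 → 4-byte char (#3). Advance 4.
Byte at offset 10: 0xF3 = 11110011 → 4-byte char (#4). Advance 4.
Byte at offset 14: 0xF2 = 11110010 → 4-byte char (#5). Advance 4.
Byte at offset 18: 0xF2 = 11110010 → 4-byte char (#6). Advance 4.
Byte at offset 22: 0xD4 = 11010100 → 2-byte char (#7). Advance 2.
Byte at offset 24: 0x22 = 00100010 → 1-byte char (#8). Advance 1.
Byte at offset 25: 0xF0 = 11110000 → 4-byte char (#9). Advance 4.
Byte at offset 29: 0xE0 = 11100000 → 3-byte char (#10). Advance 3.
Byte at offset 32: 0xEE = 11101110 → 3-byte char (#11). Advance 3.
Reached end at offset 35 after 11 code points.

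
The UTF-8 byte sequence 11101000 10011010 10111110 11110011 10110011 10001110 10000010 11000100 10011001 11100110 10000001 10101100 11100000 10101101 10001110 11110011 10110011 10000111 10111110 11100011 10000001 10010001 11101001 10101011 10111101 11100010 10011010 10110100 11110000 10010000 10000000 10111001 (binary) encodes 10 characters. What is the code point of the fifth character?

Offset 0: leading byte 0xE8 = 11101000 → 3-byte char #1 = E8 9A BE.
Offset 3: leading byte 0xF3 = 11110011 → 4-byte char #2 = F3 B3 8E 82.
Offset 7: leading byte 0xC4 = 11000100 → 2-byte char #3 = C4 99.
Offset 9: leading byte 0xE6 = 11100110 → 3-byte char #4 = E6 81 AC.
Offset 12: leading byte 0xE0 = 11100000 → 3-byte char #5 = E0 AD 8E.
Leading byte 0xE0 = 11100000 matches 1110xxxx → 3-byte sequence.
Byte 1: 0xE0 = 11100000, payload 0000 (4 bits).
Byte 2: 0xAD = 10101101 (10xxxxxx ✓), payload 101101.
Byte 3: 0x8E = 10001110 (10xxxxxx ✓), payload 001110.
Concatenate: 0000101101001110 = 0xB4E (16 bits → U+0B4E).

U+0B4E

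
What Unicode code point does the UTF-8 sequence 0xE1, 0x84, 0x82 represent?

Leading byte 0xE1 = 11100001 matches 1110xxxx → 3-byte sequence.
Byte 1: 0xE1 = 11100001, payload 0001 (4 bits).
Byte 2: 0x84 = 10000100 (10xxxxxx ✓), payload 000100.
Byte 3: 0x82 = 10000010 (10xxxxxx ✓), payload 000010.
Concatenate: 0001000100000010 = 0x1102 (16 bits → U+1102).

U+1102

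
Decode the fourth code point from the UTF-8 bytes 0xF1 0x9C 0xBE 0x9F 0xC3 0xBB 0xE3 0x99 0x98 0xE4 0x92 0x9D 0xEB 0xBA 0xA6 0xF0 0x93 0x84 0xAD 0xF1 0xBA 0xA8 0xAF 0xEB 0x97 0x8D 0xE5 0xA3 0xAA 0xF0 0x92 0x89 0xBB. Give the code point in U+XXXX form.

Offset 0: leading byte 0xF1 = 11110001 → 4-byte char #1 = F1 9C BE 9F.
Offset 4: leading byte 0xC3 = 11000011 → 2-byte char #2 = C3 BB.
Offset 6: leading byte 0xE3 = 11100011 → 3-byte char #3 = E3 99 98.
Offset 9: leading byte 0xE4 = 11100100 → 3-byte char #4 = E4 92 9D.
Leading byte 0xE4 = 11100100 matches 1110xxxx → 3-byte sequence.
Byte 1: 0xE4 = 11100100, payload 0100 (4 bits).
Byte 2: 0x92 = 10010010 (10xxxxxx ✓), payload 010010.
Byte 3: 0x9D = 10011101 (10xxxxxx ✓), payload 011101.
Concatenate: 0100010010011101 = 0x449D (16 bits → U+449D).

U+449D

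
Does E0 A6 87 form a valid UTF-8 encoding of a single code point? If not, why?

valid

Leading byte 0xE0 = 11100000 → 3-byte form.
Continuation bytes 0xA6=10100110, 0x87=10000111 all match 10xxxxxx.
Decoded value 0x987 is ≥ 0x800 (shortest form) and not a surrogate.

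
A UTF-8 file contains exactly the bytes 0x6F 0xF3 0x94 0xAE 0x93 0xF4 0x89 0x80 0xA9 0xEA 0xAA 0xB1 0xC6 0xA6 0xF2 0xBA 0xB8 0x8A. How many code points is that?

Byte at offset 0: 0x6F = 01101111 → 1-byte char (#1). Advance 1.
Byte at offset 1: 0xF3 = 11110011 → 4-byte char (#2). Advance 4.
Byte at offset 5: 0xF4 = 11110100 → 4-byte char (#3). Advance 4.
Byte at offset 9: 0xEA = 11101010 → 3-byte char (#4). Advance 3.
Byte at offset 12: 0xC6 = 11000110 → 2-byte char (#5). Advance 2.
Byte at offset 14: 0xF2 = 11110010 → 4-byte char (#6). Advance 4.
Reached end at offset 18 after 6 code points.

6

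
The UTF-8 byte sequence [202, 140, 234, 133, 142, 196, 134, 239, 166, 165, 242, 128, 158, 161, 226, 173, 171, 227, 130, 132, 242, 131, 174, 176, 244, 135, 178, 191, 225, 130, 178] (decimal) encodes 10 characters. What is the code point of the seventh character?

U+3084

Offset 0: leading byte 0xCA = 11001010 → 2-byte char #1 = CA 8C.
Offset 2: leading byte 0xEA = 11101010 → 3-byte char #2 = EA 85 8E.
Offset 5: leading byte 0xC4 = 11000100 → 2-byte char #3 = C4 86.
Offset 7: leading byte 0xEF = 11101111 → 3-byte char #4 = EF A6 A5.
Offset 10: leading byte 0xF2 = 11110010 → 4-byte char #5 = F2 80 9E A1.
Offset 14: leading byte 0xE2 = 11100010 → 3-byte char #6 = E2 AD AB.
Offset 17: leading byte 0xE3 = 11100011 → 3-byte char #7 = E3 82 84.
Leading byte 0xE3 = 11100011 matches 1110xxxx → 3-byte sequence.
Byte 1: 0xE3 = 11100011, payload 0011 (4 bits).
Byte 2: 0x82 = 10000010 (10xxxxxx ✓), payload 000010.
Byte 3: 0x84 = 10000100 (10xxxxxx ✓), payload 000100.
Concatenate: 0011000010000100 = 0x3084 (16 bits → U+3084).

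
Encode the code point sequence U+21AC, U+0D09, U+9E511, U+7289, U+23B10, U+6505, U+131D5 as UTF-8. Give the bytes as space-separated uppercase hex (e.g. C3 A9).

U+21AC: 3-byte form → E2 86 AC.
U+0D09: 3-byte form → E0 B4 89.
U+9E511: 4-byte form → F2 9E 94 91.
U+7289: 3-byte form → E7 8A 89.
U+23B10: 4-byte form → F0 A3 AC 90.
U+6505: 3-byte form → E6 94 85.
U+131D5: 4-byte form → F0 93 87 95.
Concatenated (24 bytes): E2 86 AC E0 B4 89 F2 9E 94 91 E7 8A 89 F0 A3 AC 90 E6 94 85 F0 93 87 95.

E2 86 AC E0 B4 89 F2 9E 94 91 E7 8A 89 F0 A3 AC 90 E6 94 85 F0 93 87 95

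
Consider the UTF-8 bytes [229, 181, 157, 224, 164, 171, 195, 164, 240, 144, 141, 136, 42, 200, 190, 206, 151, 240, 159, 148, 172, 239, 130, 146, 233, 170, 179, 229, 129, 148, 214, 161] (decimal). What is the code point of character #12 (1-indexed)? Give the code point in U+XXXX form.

Offset 0: leading byte 0xE5 = 11100101 → 3-byte char #1 = E5 B5 9D.
Offset 3: leading byte 0xE0 = 11100000 → 3-byte char #2 = E0 A4 AB.
Offset 6: leading byte 0xC3 = 11000011 → 2-byte char #3 = C3 A4.
Offset 8: leading byte 0xF0 = 11110000 → 4-byte char #4 = F0 90 8D 88.
Offset 12: leading byte 0x2A = 00101010 → 1-byte char #5 = 2A.
Offset 13: leading byte 0xC8 = 11001000 → 2-byte char #6 = C8 BE.
Offset 15: leading byte 0xCE = 11001110 → 2-byte char #7 = CE 97.
Offset 17: leading byte 0xF0 = 11110000 → 4-byte char #8 = F0 9F 94 AC.
Offset 21: leading byte 0xEF = 11101111 → 3-byte char #9 = EF 82 92.
Offset 24: leading byte 0xE9 = 11101001 → 3-byte char #10 = E9 AA B3.
Offset 27: leading byte 0xE5 = 11100101 → 3-byte char #11 = E5 81 94.
Offset 30: leading byte 0xD6 = 11010110 → 2-byte char #12 = D6 A1.
Leading byte 0xD6 = 11010110 matches 110xxxxx → 2-byte sequence.
Byte 1: 0xD6 = 11010110, payload 10110 (5 bits).
Byte 2: 0xA1 = 10100001 (10xxxxxx ✓), payload 100001.
Concatenate: 10110100001 = 0x5A1 (11 bits → U+05A1).

U+05A1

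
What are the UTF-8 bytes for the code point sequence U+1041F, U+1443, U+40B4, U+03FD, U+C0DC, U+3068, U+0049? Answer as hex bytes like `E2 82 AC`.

U+1041F: 4-byte form → F0 90 90 9F.
U+1443: 3-byte form → E1 91 83.
U+40B4: 3-byte form → E4 82 B4.
U+03FD: 2-byte form → CF BD.
U+C0DC: 3-byte form → EC 83 9C.
U+3068: 3-byte form → E3 81 A8.
U+0049: 1-byte form → 49.
Concatenated (19 bytes): F0 90 90 9F E1 91 83 E4 82 B4 CF BD EC 83 9C E3 81 A8 49.

F0 90 90 9F E1 91 83 E4 82 B4 CF BD EC 83 9C E3 81 A8 49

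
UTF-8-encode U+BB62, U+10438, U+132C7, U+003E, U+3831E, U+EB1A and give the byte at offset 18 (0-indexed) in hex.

0x9A

U+BB62 → 3-byte form EB AD A2 at offsets 0–2.
U+10438 → 4-byte form F0 90 90 B8 at offsets 3–6.
U+132C7 → 4-byte form F0 93 8B 87 at offsets 7–10.
U+003E → 1-byte form 3E at offsets 11–11.
U+3831E → 4-byte form F0 B8 8C 9E at offsets 12–15.
U+EB1A → 3-byte form EE AC 9A at offsets 16–18.
Offset 18 falls in char 6's range; it's byte 3 of EE AC 9A = 0x9A.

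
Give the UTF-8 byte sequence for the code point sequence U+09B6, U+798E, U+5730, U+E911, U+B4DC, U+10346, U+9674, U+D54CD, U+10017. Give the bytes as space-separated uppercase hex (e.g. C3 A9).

E0 A6 B6 E7 A6 8E E5 9C B0 EE A4 91 EB 93 9C F0 90 8D 86 E9 99 B4 F3 95 93 8D F0 90 80 97

U+09B6: 3-byte form → E0 A6 B6.
U+798E: 3-byte form → E7 A6 8E.
U+5730: 3-byte form → E5 9C B0.
U+E911: 3-byte form → EE A4 91.
U+B4DC: 3-byte form → EB 93 9C.
U+10346: 4-byte form → F0 90 8D 86.
U+9674: 3-byte form → E9 99 B4.
U+D54CD: 4-byte form → F3 95 93 8D.
U+10017: 4-byte form → F0 90 80 97.
Concatenated (30 bytes): E0 A6 B6 E7 A6 8E E5 9C B0 EE A4 91 EB 93 9C F0 90 8D 86 E9 99 B4 F3 95 93 8D F0 90 80 97.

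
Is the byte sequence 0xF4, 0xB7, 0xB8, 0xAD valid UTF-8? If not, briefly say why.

invalid (encodes a value above U+10FFFF)

Leading byte 0xF4 = 11110100 → 4-byte form.
Payload = 0x137E2D, which exceeds U+10FFFF, the maximum Unicode code point. (Leading bytes F5–FF, or F4 followed by ≥ 0x90, are invalid.)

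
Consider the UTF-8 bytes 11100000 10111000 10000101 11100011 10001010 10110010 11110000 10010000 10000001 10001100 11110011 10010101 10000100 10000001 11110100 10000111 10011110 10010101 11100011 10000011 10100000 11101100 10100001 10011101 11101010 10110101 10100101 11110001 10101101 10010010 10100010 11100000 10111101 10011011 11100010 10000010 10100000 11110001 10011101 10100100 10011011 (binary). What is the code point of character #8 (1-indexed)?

Offset 0: leading byte 0xE0 = 11100000 → 3-byte char #1 = E0 B8 85.
Offset 3: leading byte 0xE3 = 11100011 → 3-byte char #2 = E3 8A B2.
Offset 6: leading byte 0xF0 = 11110000 → 4-byte char #3 = F0 90 81 8C.
Offset 10: leading byte 0xF3 = 11110011 → 4-byte char #4 = F3 95 84 81.
Offset 14: leading byte 0xF4 = 11110100 → 4-byte char #5 = F4 87 9E 95.
Offset 18: leading byte 0xE3 = 11100011 → 3-byte char #6 = E3 83 A0.
Offset 21: leading byte 0xEC = 11101100 → 3-byte char #7 = EC A1 9D.
Offset 24: leading byte 0xEA = 11101010 → 3-byte char #8 = EA B5 A5.
Leading byte 0xEA = 11101010 matches 1110xxxx → 3-byte sequence.
Byte 1: 0xEA = 11101010, payload 1010 (4 bits).
Byte 2: 0xB5 = 10110101 (10xxxxxx ✓), payload 110101.
Byte 3: 0xA5 = 10100101 (10xxxxxx ✓), payload 100101.
Concatenate: 1010110101100101 = 0xAD65 (16 bits → U+AD65).

U+AD65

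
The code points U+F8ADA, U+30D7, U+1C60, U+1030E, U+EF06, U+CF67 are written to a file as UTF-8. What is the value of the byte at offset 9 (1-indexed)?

0xB1

1-indexed offset 9 is 0-indexed offset 8.
U+F8ADA → 4-byte form F3 B8 AB 9A at offsets 0–3.
U+30D7 → 3-byte form E3 83 97 at offsets 4–6.
U+1C60 → 3-byte form E1 B1 A0 at offsets 7–9.
Offset 8 falls in char 3's range; it's byte 2 of E1 B1 A0 = 0xB1.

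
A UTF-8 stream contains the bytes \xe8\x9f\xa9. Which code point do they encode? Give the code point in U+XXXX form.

U+87E9

Leading byte 0xE8 = 11101000 matches 1110xxxx → 3-byte sequence.
Byte 1: 0xE8 = 11101000, payload 1000 (4 bits).
Byte 2: 0x9F = 10011111 (10xxxxxx ✓), payload 011111.
Byte 3: 0xA9 = 10101001 (10xxxxxx ✓), payload 101001.
Concatenate: 1000011111101001 = 0x87E9 (16 bits → U+87E9).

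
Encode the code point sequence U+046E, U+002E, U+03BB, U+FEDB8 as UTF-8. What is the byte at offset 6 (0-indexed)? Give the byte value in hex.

0xBE

U+046E → 2-byte form D1 AE at offsets 0–1.
U+002E → 1-byte form 2E at offsets 2–2.
U+03BB → 2-byte form CE BB at offsets 3–4.
U+FEDB8 → 4-byte form F3 BE B6 B8 at offsets 5–8.
Offset 6 falls in char 4's range; it's byte 2 of F3 BE B6 B8 = 0xBE.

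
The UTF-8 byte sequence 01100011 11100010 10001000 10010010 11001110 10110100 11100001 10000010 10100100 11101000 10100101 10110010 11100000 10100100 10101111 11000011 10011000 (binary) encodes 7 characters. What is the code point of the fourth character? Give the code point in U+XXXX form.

U+10A4

Offset 0: leading byte 0x63 = 01100011 → 1-byte char #1 = 63.
Offset 1: leading byte 0xE2 = 11100010 → 3-byte char #2 = E2 88 92.
Offset 4: leading byte 0xCE = 11001110 → 2-byte char #3 = CE B4.
Offset 6: leading byte 0xE1 = 11100001 → 3-byte char #4 = E1 82 A4.
Leading byte 0xE1 = 11100001 matches 1110xxxx → 3-byte sequence.
Byte 1: 0xE1 = 11100001, payload 0001 (4 bits).
Byte 2: 0x82 = 10000010 (10xxxxxx ✓), payload 000010.
Byte 3: 0xA4 = 10100100 (10xxxxxx ✓), payload 100100.
Concatenate: 0001000010100100 = 0x10A4 (16 bits → U+10A4).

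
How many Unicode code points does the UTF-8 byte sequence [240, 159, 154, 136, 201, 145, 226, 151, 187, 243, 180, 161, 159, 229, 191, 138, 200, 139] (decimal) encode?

Byte at offset 0: 0xF0 = 11110000 → 4-byte char (#1). Advance 4.
Byte at offset 4: 0xC9 = 11001001 → 2-byte char (#2). Advance 2.
Byte at offset 6: 0xE2 = 11100010 → 3-byte char (#3). Advance 3.
Byte at offset 9: 0xF3 = 11110011 → 4-byte char (#4). Advance 4.
Byte at offset 13: 0xE5 = 11100101 → 3-byte char (#5). Advance 3.
Byte at offset 16: 0xC8 = 11001000 → 2-byte char (#6). Advance 2.
Reached end at offset 18 after 6 code points.

6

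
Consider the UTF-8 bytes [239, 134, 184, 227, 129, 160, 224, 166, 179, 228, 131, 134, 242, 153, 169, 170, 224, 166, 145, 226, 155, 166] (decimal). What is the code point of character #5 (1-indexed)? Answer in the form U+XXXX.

Offset 0: leading byte 0xEF = 11101111 → 3-byte char #1 = EF 86 B8.
Offset 3: leading byte 0xE3 = 11100011 → 3-byte char #2 = E3 81 A0.
Offset 6: leading byte 0xE0 = 11100000 → 3-byte char #3 = E0 A6 B3.
Offset 9: leading byte 0xE4 = 11100100 → 3-byte char #4 = E4 83 86.
Offset 12: leading byte 0xF2 = 11110010 → 4-byte char #5 = F2 99 A9 AA.
Leading byte 0xF2 = 11110010 matches 11110xxx → 4-byte sequence.
Byte 1: 0xF2 = 11110010, payload 010 (3 bits).
Byte 2: 0x99 = 10011001 (10xxxxxx ✓), payload 011001.
Byte 3: 0xA9 = 10101001 (10xxxxxx ✓), payload 101001.
Byte 4: 0xAA = 10101010 (10xxxxxx ✓), payload 101010.
Concatenate: 010011001101001101010 = 0x99A6A (21 bits → U+99A6A).

U+99A6A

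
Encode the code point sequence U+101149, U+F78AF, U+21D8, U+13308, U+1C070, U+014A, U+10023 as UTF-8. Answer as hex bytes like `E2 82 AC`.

U+101149: 4-byte form → F4 81 85 89.
U+F78AF: 4-byte form → F3 B7 A2 AF.
U+21D8: 3-byte form → E2 87 98.
U+13308: 4-byte form → F0 93 8C 88.
U+1C070: 4-byte form → F0 9C 81 B0.
U+014A: 2-byte form → C5 8A.
U+10023: 4-byte form → F0 90 80 A3.
Concatenated (25 bytes): F4 81 85 89 F3 B7 A2 AF E2 87 98 F0 93 8C 88 F0 9C 81 B0 C5 8A F0 90 80 A3.

F4 81 85 89 F3 B7 A2 AF E2 87 98 F0 93 8C 88 F0 9C 81 B0 C5 8A F0 90 80 A3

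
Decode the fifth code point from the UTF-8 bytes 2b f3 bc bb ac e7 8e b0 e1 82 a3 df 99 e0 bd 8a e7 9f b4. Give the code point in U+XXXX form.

Offset 0: leading byte 0x2B = 00101011 → 1-byte char #1 = 2B.
Offset 1: leading byte 0xF3 = 11110011 → 4-byte char #2 = F3 BC BB AC.
Offset 5: leading byte 0xE7 = 11100111 → 3-byte char #3 = E7 8E B0.
Offset 8: leading byte 0xE1 = 11100001 → 3-byte char #4 = E1 82 A3.
Offset 11: leading byte 0xDF = 11011111 → 2-byte char #5 = DF 99.
Leading byte 0xDF = 11011111 matches 110xxxxx → 2-byte sequence.
Byte 1: 0xDF = 11011111, payload 11111 (5 bits).
Byte 2: 0x99 = 10011001 (10xxxxxx ✓), payload 011001.
Concatenate: 11111011001 = 0x7D9 (11 bits → U+07D9).

U+07D9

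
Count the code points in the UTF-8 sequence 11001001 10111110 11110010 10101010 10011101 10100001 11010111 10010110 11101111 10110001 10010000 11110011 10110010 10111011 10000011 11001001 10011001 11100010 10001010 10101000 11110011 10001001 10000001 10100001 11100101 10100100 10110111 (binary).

Byte at offset 0: 0xC9 = 11001001 → 2-byte char (#1). Advance 2.
Byte at offset 2: 0xF2 = 11110010 → 4-byte char (#2). Advance 4.
Byte at offset 6: 0xD7 = 11010111 → 2-byte char (#3). Advance 2.
Byte at offset 8: 0xEF = 11101111 → 3-byte char (#4). Advance 3.
Byte at offset 11: 0xF3 = 11110011 → 4-byte char (#5). Advance 4.
Byte at offset 15: 0xC9 = 11001001 → 2-byte char (#6). Advance 2.
Byte at offset 17: 0xE2 = 11100010 → 3-byte char (#7). Advance 3.
Byte at offset 20: 0xF3 = 11110011 → 4-byte char (#8). Advance 4.
Byte at offset 24: 0xE5 = 11100101 → 3-byte char (#9). Advance 3.
Reached end at offset 27 after 9 code points.

9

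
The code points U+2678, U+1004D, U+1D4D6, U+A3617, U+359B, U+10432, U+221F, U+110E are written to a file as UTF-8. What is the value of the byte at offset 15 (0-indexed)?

U+2678 → 3-byte form E2 99 B8 at offsets 0–2.
U+1004D → 4-byte form F0 90 81 8D at offsets 3–6.
U+1D4D6 → 4-byte form F0 9D 93 96 at offsets 7–10.
U+A3617 → 4-byte form F2 A3 98 97 at offsets 11–14.
U+359B → 3-byte form E3 96 9B at offsets 15–17.
Offset 15 falls in char 5's range; it's byte 1 of E3 96 9B = 0xE3.

0xE3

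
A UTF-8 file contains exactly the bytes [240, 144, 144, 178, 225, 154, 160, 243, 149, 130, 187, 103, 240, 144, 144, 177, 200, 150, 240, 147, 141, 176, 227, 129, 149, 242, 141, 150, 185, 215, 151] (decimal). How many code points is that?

Byte at offset 0: 0xF0 = 11110000 → 4-byte char (#1). Advance 4.
Byte at offset 4: 0xE1 = 11100001 → 3-byte char (#2). Advance 3.
Byte at offset 7: 0xF3 = 11110011 → 4-byte char (#3). Advance 4.
Byte at offset 11: 0x67 = 01100111 → 1-byte char (#4). Advance 1.
Byte at offset 12: 0xF0 = 11110000 → 4-byte char (#5). Advance 4.
Byte at offset 16: 0xC8 = 11001000 → 2-byte char (#6). Advance 2.
Byte at offset 18: 0xF0 = 11110000 → 4-byte char (#7). Advance 4.
Byte at offset 22: 0xE3 = 11100011 → 3-byte char (#8). Advance 3.
Byte at offset 25: 0xF2 = 11110010 → 4-byte char (#9). Advance 4.
Byte at offset 29: 0xD7 = 11010111 → 2-byte char (#10). Advance 2.
Reached end at offset 31 after 10 code points.

10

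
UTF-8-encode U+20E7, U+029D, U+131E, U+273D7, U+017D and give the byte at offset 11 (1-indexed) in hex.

0x8F

1-indexed offset 11 is 0-indexed offset 10.
U+20E7 → 3-byte form E2 83 A7 at offsets 0–2.
U+029D → 2-byte form CA 9D at offsets 3–4.
U+131E → 3-byte form E1 8C 9E at offsets 5–7.
U+273D7 → 4-byte form F0 A7 8F 97 at offsets 8–11.
Offset 10 falls in char 4's range; it's byte 3 of F0 A7 8F 97 = 0x8F.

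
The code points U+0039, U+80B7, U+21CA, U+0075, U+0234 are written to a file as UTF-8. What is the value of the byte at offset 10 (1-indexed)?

0xB4

1-indexed offset 10 is 0-indexed offset 9.
U+0039 → 1-byte form 39 at offsets 0–0.
U+80B7 → 3-byte form E8 82 B7 at offsets 1–3.
U+21CA → 3-byte form E2 87 8A at offsets 4–6.
U+0075 → 1-byte form 75 at offsets 7–7.
U+0234 → 2-byte form C8 B4 at offsets 8–9.
Offset 9 falls in char 5's range; it's byte 2 of C8 B4 = 0xB4.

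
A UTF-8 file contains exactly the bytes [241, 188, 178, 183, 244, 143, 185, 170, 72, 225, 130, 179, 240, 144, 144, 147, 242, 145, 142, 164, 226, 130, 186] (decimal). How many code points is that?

Byte at offset 0: 0xF1 = 11110001 → 4-byte char (#1). Advance 4.
Byte at offset 4: 0xF4 = 11110100 → 4-byte char (#2). Advance 4.
Byte at offset 8: 0x48 = 01001000 → 1-byte char (#3). Advance 1.
Byte at offset 9: 0xE1 = 11100001 → 3-byte char (#4). Advance 3.
Byte at offset 12: 0xF0 = 11110000 → 4-byte char (#5). Advance 4.
Byte at offset 16: 0xF2 = 11110010 → 4-byte char (#6). Advance 4.
Byte at offset 20: 0xE2 = 11100010 → 3-byte char (#7). Advance 3.
Reached end at offset 23 after 7 code points.

7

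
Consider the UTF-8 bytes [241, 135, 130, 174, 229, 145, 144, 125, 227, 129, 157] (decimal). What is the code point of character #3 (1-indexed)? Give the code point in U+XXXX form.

U+007D

Offset 0: leading byte 0xF1 = 11110001 → 4-byte char #1 = F1 87 82 AE.
Offset 4: leading byte 0xE5 = 11100101 → 3-byte char #2 = E5 91 90.
Offset 7: leading byte 0x7D = 01111101 → 1-byte char #3 = 7D.
Leading byte 0x7D = 01111101 matches 0xxxxxxx → 1-byte sequence.
Byte 1: 0x7D = 01111101, payload 1111101 (7 bits).
Concatenate: 1111101 = 0x7D (7 bits → U+007D).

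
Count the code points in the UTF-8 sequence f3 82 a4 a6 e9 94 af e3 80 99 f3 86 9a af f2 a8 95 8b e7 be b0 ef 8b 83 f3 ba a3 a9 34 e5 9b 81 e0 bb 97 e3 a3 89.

Byte at offset 0: 0xF3 = 11110011 → 4-byte char (#1). Advance 4.
Byte at offset 4: 0xE9 = 11101001 → 3-byte char (#2). Advance 3.
Byte at offset 7: 0xE3 = 11100011 → 3-byte char (#3). Advance 3.
Byte at offset 10: 0xF3 = 11110011 → 4-byte char (#4). Advance 4.
Byte at offset 14: 0xF2 = 11110010 → 4-byte char (#5). Advance 4.
Byte at offset 18: 0xE7 = 11100111 → 3-byte char (#6). Advance 3.
Byte at offset 21: 0xEF = 11101111 → 3-byte char (#7). Advance 3.
Byte at offset 24: 0xF3 = 11110011 → 4-byte char (#8). Advance 4.
Byte at offset 28: 0x34 = 00110100 → 1-byte char (#9). Advance 1.
Byte at offset 29: 0xE5 = 11100101 → 3-byte char (#10). Advance 3.
Byte at offset 32: 0xE0 = 11100000 → 3-byte char (#11). Advance 3.
Byte at offset 35: 0xE3 = 11100011 → 3-byte char (#12). Advance 3.
Reached end at offset 38 after 12 code points.

12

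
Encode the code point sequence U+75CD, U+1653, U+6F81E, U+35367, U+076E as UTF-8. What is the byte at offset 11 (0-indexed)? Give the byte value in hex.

U+75CD → 3-byte form E7 97 8D at offsets 0–2.
U+1653 → 3-byte form E1 99 93 at offsets 3–5.
U+6F81E → 4-byte form F1 AF A0 9E at offsets 6–9.
U+35367 → 4-byte form F0 B5 8D A7 at offsets 10–13.
Offset 11 falls in char 4's range; it's byte 2 of F0 B5 8D A7 = 0xB5.

0xB5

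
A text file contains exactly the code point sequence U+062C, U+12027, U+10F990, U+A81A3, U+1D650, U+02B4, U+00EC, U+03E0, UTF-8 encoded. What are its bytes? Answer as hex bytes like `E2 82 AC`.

D8 AC F0 92 80 A7 F4 8F A6 90 F2 A8 86 A3 F0 9D 99 90 CA B4 C3 AC CF A0

U+062C: 2-byte form → D8 AC.
U+12027: 4-byte form → F0 92 80 A7.
U+10F990: 4-byte form → F4 8F A6 90.
U+A81A3: 4-byte form → F2 A8 86 A3.
U+1D650: 4-byte form → F0 9D 99 90.
U+02B4: 2-byte form → CA B4.
U+00EC: 2-byte form → C3 AC.
U+03E0: 2-byte form → CF A0.
Concatenated (24 bytes): D8 AC F0 92 80 A7 F4 8F A6 90 F2 A8 86 A3 F0 9D 99 90 CA B4 C3 AC CF A0.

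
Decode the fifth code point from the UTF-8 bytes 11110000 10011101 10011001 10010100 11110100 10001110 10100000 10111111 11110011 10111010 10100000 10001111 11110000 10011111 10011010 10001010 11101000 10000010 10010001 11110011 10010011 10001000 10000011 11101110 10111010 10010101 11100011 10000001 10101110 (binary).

Offset 0: leading byte 0xF0 = 11110000 → 4-byte char #1 = F0 9D 99 94.
Offset 4: leading byte 0xF4 = 11110100 → 4-byte char #2 = F4 8E A0 BF.
Offset 8: leading byte 0xF3 = 11110011 → 4-byte char #3 = F3 BA A0 8F.
Offset 12: leading byte 0xF0 = 11110000 → 4-byte char #4 = F0 9F 9A 8A.
Offset 16: leading byte 0xE8 = 11101000 → 3-byte char #5 = E8 82 91.
Leading byte 0xE8 = 11101000 matches 1110xxxx → 3-byte sequence.
Byte 1: 0xE8 = 11101000, payload 1000 (4 bits).
Byte 2: 0x82 = 10000010 (10xxxxxx ✓), payload 000010.
Byte 3: 0x91 = 10010001 (10xxxxxx ✓), payload 010001.
Concatenate: 1000000010010001 = 0x8091 (16 bits → U+8091).

U+8091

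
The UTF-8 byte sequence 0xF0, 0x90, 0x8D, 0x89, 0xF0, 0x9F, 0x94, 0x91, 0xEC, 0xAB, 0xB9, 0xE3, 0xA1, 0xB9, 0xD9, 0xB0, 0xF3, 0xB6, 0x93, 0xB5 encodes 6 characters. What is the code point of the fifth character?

Offset 0: leading byte 0xF0 = 11110000 → 4-byte char #1 = F0 90 8D 89.
Offset 4: leading byte 0xF0 = 11110000 → 4-byte char #2 = F0 9F 94 91.
Offset 8: leading byte 0xEC = 11101100 → 3-byte char #3 = EC AB B9.
Offset 11: leading byte 0xE3 = 11100011 → 3-byte char #4 = E3 A1 B9.
Offset 14: leading byte 0xD9 = 11011001 → 2-byte char #5 = D9 B0.
Leading byte 0xD9 = 11011001 matches 110xxxxx → 2-byte sequence.
Byte 1: 0xD9 = 11011001, payload 11001 (5 bits).
Byte 2: 0xB0 = 10110000 (10xxxxxx ✓), payload 110000.
Concatenate: 11001110000 = 0x670 (11 bits → U+0670).

U+0670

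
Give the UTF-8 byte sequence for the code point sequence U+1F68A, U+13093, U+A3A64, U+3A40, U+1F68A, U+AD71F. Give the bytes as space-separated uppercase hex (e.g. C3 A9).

U+1F68A: 4-byte form → F0 9F 9A 8A.
U+13093: 4-byte form → F0 93 82 93.
U+A3A64: 4-byte form → F2 A3 A9 A4.
U+3A40: 3-byte form → E3 A9 80.
U+1F68A: 4-byte form → F0 9F 9A 8A.
U+AD71F: 4-byte form → F2 AD 9C 9F.
Concatenated (23 bytes): F0 9F 9A 8A F0 93 82 93 F2 A3 A9 A4 E3 A9 80 F0 9F 9A 8A F2 AD 9C 9F.

F0 9F 9A 8A F0 93 82 93 F2 A3 A9 A4 E3 A9 80 F0 9F 9A 8A F2 AD 9C 9F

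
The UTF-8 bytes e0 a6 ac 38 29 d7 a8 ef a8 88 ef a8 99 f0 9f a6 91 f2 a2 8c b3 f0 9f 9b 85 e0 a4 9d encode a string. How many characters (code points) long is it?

Byte at offset 0: 0xE0 = 11100000 → 3-byte char (#1). Advance 3.
Byte at offset 3: 0x38 = 00111000 → 1-byte char (#2). Advance 1.
Byte at offset 4: 0x29 = 00101001 → 1-byte char (#3). Advance 1.
Byte at offset 5: 0xD7 = 11010111 → 2-byte char (#4). Advance 2.
Byte at offset 7: 0xEF = 11101111 → 3-byte char (#5). Advance 3.
Byte at offset 10: 0xEF = 11101111 → 3-byte char (#6). Advance 3.
Byte at offset 13: 0xF0 = 11110000 → 4-byte char (#7). Advance 4.
Byte at offset 17: 0xF2 = 11110010 → 4-byte char (#8). Advance 4.
Byte at offset 21: 0xF0 = 11110000 → 4-byte char (#9). Advance 4.
Byte at offset 25: 0xE0 = 11100000 → 3-byte char (#10). Advance 3.
Reached end at offset 28 after 10 code points.

10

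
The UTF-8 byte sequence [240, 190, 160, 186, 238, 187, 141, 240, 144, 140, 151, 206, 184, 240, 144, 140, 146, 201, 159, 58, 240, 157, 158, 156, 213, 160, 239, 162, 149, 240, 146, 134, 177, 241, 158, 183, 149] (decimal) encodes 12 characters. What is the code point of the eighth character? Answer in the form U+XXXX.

U+1D79C

Offset 0: leading byte 0xF0 = 11110000 → 4-byte char #1 = F0 BE A0 BA.
Offset 4: leading byte 0xEE = 11101110 → 3-byte char #2 = EE BB 8D.
Offset 7: leading byte 0xF0 = 11110000 → 4-byte char #3 = F0 90 8C 97.
Offset 11: leading byte 0xCE = 11001110 → 2-byte char #4 = CE B8.
Offset 13: leading byte 0xF0 = 11110000 → 4-byte char #5 = F0 90 8C 92.
Offset 17: leading byte 0xC9 = 11001001 → 2-byte char #6 = C9 9F.
Offset 19: leading byte 0x3A = 00111010 → 1-byte char #7 = 3A.
Offset 20: leading byte 0xF0 = 11110000 → 4-byte char #8 = F0 9D 9E 9C.
Leading byte 0xF0 = 11110000 matches 11110xxx → 4-byte sequence.
Byte 1: 0xF0 = 11110000, payload 000 (3 bits).
Byte 2: 0x9D = 10011101 (10xxxxxx ✓), payload 011101.
Byte 3: 0x9E = 10011110 (10xxxxxx ✓), payload 011110.
Byte 4: 0x9C = 10011100 (10xxxxxx ✓), payload 011100.
Concatenate: 000011101011110011100 = 0x1D79C (21 bits → U+1D79C).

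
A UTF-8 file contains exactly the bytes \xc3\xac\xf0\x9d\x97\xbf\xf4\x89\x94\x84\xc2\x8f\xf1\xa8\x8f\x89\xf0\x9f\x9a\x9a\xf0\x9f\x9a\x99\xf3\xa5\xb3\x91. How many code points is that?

Byte at offset 0: 0xC3 = 11000011 → 2-byte char (#1). Advance 2.
Byte at offset 2: 0xF0 = 11110000 → 4-byte char (#2). Advance 4.
Byte at offset 6: 0xF4 = 11110100 → 4-byte char (#3). Advance 4.
Byte at offset 10: 0xC2 = 11000010 → 2-byte char (#4). Advance 2.
Byte at offset 12: 0xF1 = 11110001 → 4-byte char (#5). Advance 4.
Byte at offset 16: 0xF0 = 11110000 → 4-byte char (#6). Advance 4.
Byte at offset 20: 0xF0 = 11110000 → 4-byte char (#7). Advance 4.
Byte at offset 24: 0xF3 = 11110011 → 4-byte char (#8). Advance 4.
Reached end at offset 28 after 8 code points.

8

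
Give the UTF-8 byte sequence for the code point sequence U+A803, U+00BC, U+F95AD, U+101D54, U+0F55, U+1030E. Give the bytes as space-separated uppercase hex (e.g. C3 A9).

EA A0 83 C2 BC F3 B9 96 AD F4 81 B5 94 E0 BD 95 F0 90 8C 8E

U+A803: 3-byte form → EA A0 83.
U+00BC: 2-byte form → C2 BC.
U+F95AD: 4-byte form → F3 B9 96 AD.
U+101D54: 4-byte form → F4 81 B5 94.
U+0F55: 3-byte form → E0 BD 95.
U+1030E: 4-byte form → F0 90 8C 8E.
Concatenated (20 bytes): EA A0 83 C2 BC F3 B9 96 AD F4 81 B5 94 E0 BD 95 F0 90 8C 8E.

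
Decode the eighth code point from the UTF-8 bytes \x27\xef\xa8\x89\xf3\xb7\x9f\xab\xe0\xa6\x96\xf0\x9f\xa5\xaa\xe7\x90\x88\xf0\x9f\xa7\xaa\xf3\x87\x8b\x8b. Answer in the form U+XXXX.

U+C72CB

Offset 0: leading byte 0x27 = 00100111 → 1-byte char #1 = 27.
Offset 1: leading byte 0xEF = 11101111 → 3-byte char #2 = EF A8 89.
Offset 4: leading byte 0xF3 = 11110011 → 4-byte char #3 = F3 B7 9F AB.
Offset 8: leading byte 0xE0 = 11100000 → 3-byte char #4 = E0 A6 96.
Offset 11: leading byte 0xF0 = 11110000 → 4-byte char #5 = F0 9F A5 AA.
Offset 15: leading byte 0xE7 = 11100111 → 3-byte char #6 = E7 90 88.
Offset 18: leading byte 0xF0 = 11110000 → 4-byte char #7 = F0 9F A7 AA.
Offset 22: leading byte 0xF3 = 11110011 → 4-byte char #8 = F3 87 8B 8B.
Leading byte 0xF3 = 11110011 matches 11110xxx → 4-byte sequence.
Byte 1: 0xF3 = 11110011, payload 011 (3 bits).
Byte 2: 0x87 = 10000111 (10xxxxxx ✓), payload 000111.
Byte 3: 0x8B = 10001011 (10xxxxxx ✓), payload 001011.
Byte 4: 0x8B = 10001011 (10xxxxxx ✓), payload 001011.
Concatenate: 011000111001011001011 = 0xC72CB (21 bits → U+C72CB).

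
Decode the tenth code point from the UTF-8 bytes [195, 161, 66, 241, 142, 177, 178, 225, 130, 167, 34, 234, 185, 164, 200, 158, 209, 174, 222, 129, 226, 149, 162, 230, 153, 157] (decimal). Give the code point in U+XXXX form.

U+2562

Offset 0: leading byte 0xC3 = 11000011 → 2-byte char #1 = C3 A1.
Offset 2: leading byte 0x42 = 01000010 → 1-byte char #2 = 42.
Offset 3: leading byte 0xF1 = 11110001 → 4-byte char #3 = F1 8E B1 B2.
Offset 7: leading byte 0xE1 = 11100001 → 3-byte char #4 = E1 82 A7.
Offset 10: leading byte 0x22 = 00100010 → 1-byte char #5 = 22.
Offset 11: leading byte 0xEA = 11101010 → 3-byte char #6 = EA B9 A4.
Offset 14: leading byte 0xC8 = 11001000 → 2-byte char #7 = C8 9E.
Offset 16: leading byte 0xD1 = 11010001 → 2-byte char #8 = D1 AE.
Offset 18: leading byte 0xDE = 11011110 → 2-byte char #9 = DE 81.
Offset 20: leading byte 0xE2 = 11100010 → 3-byte char #10 = E2 95 A2.
Leading byte 0xE2 = 11100010 matches 1110xxxx → 3-byte sequence.
Byte 1: 0xE2 = 11100010, payload 0010 (4 bits).
Byte 2: 0x95 = 10010101 (10xxxxxx ✓), payload 010101.
Byte 3: 0xA2 = 10100010 (10xxxxxx ✓), payload 100010.
Concatenate: 0010010101100010 = 0x2562 (16 bits → U+2562).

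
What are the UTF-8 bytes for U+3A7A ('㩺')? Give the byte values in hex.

E3 A9 BA

U+3A7A = 0x3A7A = 14970 decimal. In range U+0800–U+FFFF → 3-byte form: 1110xxxx 10xxxxxx 10xxxxxx.
Binary (16 bits): 0011101001111010.
Split 4+6+6: 0011 | 101001 | 111010.
Byte 1: 11100011 = 0xE3.
Byte 2: 10101001 = 0xA9.
Byte 3: 10111010 = 0xBA.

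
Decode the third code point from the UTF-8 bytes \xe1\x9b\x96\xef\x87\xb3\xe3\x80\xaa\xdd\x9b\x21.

Offset 0: leading byte 0xE1 = 11100001 → 3-byte char #1 = E1 9B 96.
Offset 3: leading byte 0xEF = 11101111 → 3-byte char #2 = EF 87 B3.
Offset 6: leading byte 0xE3 = 11100011 → 3-byte char #3 = E3 80 AA.
Leading byte 0xE3 = 11100011 matches 1110xxxx → 3-byte sequence.
Byte 1: 0xE3 = 11100011, payload 0011 (4 bits).
Byte 2: 0x80 = 10000000 (10xxxxxx ✓), payload 000000.
Byte 3: 0xAA = 10101010 (10xxxxxx ✓), payload 101010.
Concatenate: 0011000000101010 = 0x302A (16 bits → U+302A).

U+302A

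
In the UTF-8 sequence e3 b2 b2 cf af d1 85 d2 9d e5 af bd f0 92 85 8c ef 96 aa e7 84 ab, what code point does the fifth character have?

U+5BFD

Offset 0: leading byte 0xE3 = 11100011 → 3-byte char #1 = E3 B2 B2.
Offset 3: leading byte 0xCF = 11001111 → 2-byte char #2 = CF AF.
Offset 5: leading byte 0xD1 = 11010001 → 2-byte char #3 = D1 85.
Offset 7: leading byte 0xD2 = 11010010 → 2-byte char #4 = D2 9D.
Offset 9: leading byte 0xE5 = 11100101 → 3-byte char #5 = E5 AF BD.
Leading byte 0xE5 = 11100101 matches 1110xxxx → 3-byte sequence.
Byte 1: 0xE5 = 11100101, payload 0101 (4 bits).
Byte 2: 0xAF = 10101111 (10xxxxxx ✓), payload 101111.
Byte 3: 0xBD = 10111101 (10xxxxxx ✓), payload 111101.
Concatenate: 0101101111111101 = 0x5BFD (16 bits → U+5BFD).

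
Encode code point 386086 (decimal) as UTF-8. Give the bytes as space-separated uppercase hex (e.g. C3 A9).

U+5E426 = 0x5E426 = 386086 decimal. In range U+10000–U+10FFFF → 4-byte form: 11110xxx 10xxxxxx 10xxxxxx 10xxxxxx.
Binary (21 bits): 001011110010000100110.
Split 3+6+6+6: 001 | 011110 | 010000 | 100110.
Byte 1: 11110001 = 0xF1.
Byte 2: 10011110 = 0x9E.
Byte 3: 10010000 = 0x90.
Byte 4: 10100110 = 0xA6.

F1 9E 90 A6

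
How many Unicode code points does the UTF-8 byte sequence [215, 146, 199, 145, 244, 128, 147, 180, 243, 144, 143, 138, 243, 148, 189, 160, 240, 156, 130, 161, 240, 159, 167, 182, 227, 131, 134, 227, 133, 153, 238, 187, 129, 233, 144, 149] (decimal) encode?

Byte at offset 0: 0xD7 = 11010111 → 2-byte char (#1). Advance 2.
Byte at offset 2: 0xC7 = 11000111 → 2-byte char (#2). Advance 2.
Byte at offset 4: 0xF4 = 11110100 → 4-byte char (#3). Advance 4.
Byte at offset 8: 0xF3 = 11110011 → 4-byte char (#4). Advance 4.
Byte at offset 12: 0xF3 = 11110011 → 4-byte char (#5). Advance 4.
Byte at offset 16: 0xF0 = 11110000 → 4-byte char (#6). Advance 4.
Byte at offset 20: 0xF0 = 11110000 → 4-byte char (#7). Advance 4.
Byte at offset 24: 0xE3 = 11100011 → 3-byte char (#8). Advance 3.
Byte at offset 27: 0xE3 = 11100011 → 3-byte char (#9). Advance 3.
Byte at offset 30: 0xEE = 11101110 → 3-byte char (#10). Advance 3.
Byte at offset 33: 0xE9 = 11101001 → 3-byte char (#11). Advance 3.
Reached end at offset 36 after 11 code points.

11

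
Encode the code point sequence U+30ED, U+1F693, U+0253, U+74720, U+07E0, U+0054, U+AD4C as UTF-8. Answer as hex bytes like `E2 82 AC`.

E3 83 AD F0 9F 9A 93 C9 93 F1 B4 9C A0 DF A0 54 EA B5 8C

U+30ED: 3-byte form → E3 83 AD.
U+1F693: 4-byte form → F0 9F 9A 93.
U+0253: 2-byte form → C9 93.
U+74720: 4-byte form → F1 B4 9C A0.
U+07E0: 2-byte form → DF A0.
U+0054: 1-byte form → 54.
U+AD4C: 3-byte form → EA B5 8C.
Concatenated (19 bytes): E3 83 AD F0 9F 9A 93 C9 93 F1 B4 9C A0 DF A0 54 EA B5 8C.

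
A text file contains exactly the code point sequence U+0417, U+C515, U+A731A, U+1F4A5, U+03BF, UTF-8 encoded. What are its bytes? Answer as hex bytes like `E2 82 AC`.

U+0417: 2-byte form → D0 97.
U+C515: 3-byte form → EC 94 95.
U+A731A: 4-byte form → F2 A7 8C 9A.
U+1F4A5: 4-byte form → F0 9F 92 A5.
U+03BF: 2-byte form → CE BF.
Concatenated (15 bytes): D0 97 EC 94 95 F2 A7 8C 9A F0 9F 92 A5 CE BF.

D0 97 EC 94 95 F2 A7 8C 9A F0 9F 92 A5 CE BF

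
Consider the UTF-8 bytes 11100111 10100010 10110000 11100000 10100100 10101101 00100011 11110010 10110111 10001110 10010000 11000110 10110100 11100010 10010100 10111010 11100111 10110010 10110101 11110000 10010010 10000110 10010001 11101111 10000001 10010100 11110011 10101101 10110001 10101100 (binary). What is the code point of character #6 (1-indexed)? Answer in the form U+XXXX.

U+253A

Offset 0: leading byte 0xE7 = 11100111 → 3-byte char #1 = E7 A2 B0.
Offset 3: leading byte 0xE0 = 11100000 → 3-byte char #2 = E0 A4 AD.
Offset 6: leading byte 0x23 = 00100011 → 1-byte char #3 = 23.
Offset 7: leading byte 0xF2 = 11110010 → 4-byte char #4 = F2 B7 8E 90.
Offset 11: leading byte 0xC6 = 11000110 → 2-byte char #5 = C6 B4.
Offset 13: leading byte 0xE2 = 11100010 → 3-byte char #6 = E2 94 BA.
Leading byte 0xE2 = 11100010 matches 1110xxxx → 3-byte sequence.
Byte 1: 0xE2 = 11100010, payload 0010 (4 bits).
Byte 2: 0x94 = 10010100 (10xxxxxx ✓), payload 010100.
Byte 3: 0xBA = 10111010 (10xxxxxx ✓), payload 111010.
Concatenate: 0010010100111010 = 0x253A (16 bits → U+253A).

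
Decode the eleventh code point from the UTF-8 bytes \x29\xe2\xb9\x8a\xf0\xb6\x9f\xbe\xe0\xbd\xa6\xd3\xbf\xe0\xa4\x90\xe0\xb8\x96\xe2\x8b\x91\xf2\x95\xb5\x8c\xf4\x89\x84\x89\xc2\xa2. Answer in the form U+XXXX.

Offset 0: leading byte 0x29 = 00101001 → 1-byte char #1 = 29.
Offset 1: leading byte 0xE2 = 11100010 → 3-byte char #2 = E2 B9 8A.
Offset 4: leading byte 0xF0 = 11110000 → 4-byte char #3 = F0 B6 9F BE.
Offset 8: leading byte 0xE0 = 11100000 → 3-byte char #4 = E0 BD A6.
Offset 11: leading byte 0xD3 = 11010011 → 2-byte char #5 = D3 BF.
Offset 13: leading byte 0xE0 = 11100000 → 3-byte char #6 = E0 A4 90.
Offset 16: leading byte 0xE0 = 11100000 → 3-byte char #7 = E0 B8 96.
Offset 19: leading byte 0xE2 = 11100010 → 3-byte char #8 = E2 8B 91.
Offset 22: leading byte 0xF2 = 11110010 → 4-byte char #9 = F2 95 B5 8C.
Offset 26: leading byte 0xF4 = 11110100 → 4-byte char #10 = F4 89 84 89.
Offset 30: leading byte 0xC2 = 11000010 → 2-byte char #11 = C2 A2.
Leading byte 0xC2 = 11000010 matches 110xxxxx → 2-byte sequence.
Byte 1: 0xC2 = 11000010, payload 00010 (5 bits).
Byte 2: 0xA2 = 10100010 (10xxxxxx ✓), payload 100010.
Concatenate: 00010100010 = 0xA2 (11 bits → U+00A2).

U+00A2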